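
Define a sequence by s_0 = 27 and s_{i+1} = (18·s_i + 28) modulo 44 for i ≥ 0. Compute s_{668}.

Listing terms: s_0 = 27, s_1 = 30, s_2 = 40, s_3 = 0, s_4 = 28, s_5 = 4, s_6 = 12, s_7 = 24, s_8 = 20, s_9 = 36, s_{10} = 16, s_{11} = 8, s_{12} = 40.
Since s_{12} = s_2 = 40, the sequence is eventually periodic: after a pre-period of length 2 it cycles with period 10.
For i ≥ 2, s_i depends only on (i - 2) mod 10. (668 - 2) mod 10 = 6, so s_{668} = s_8 = 20.

20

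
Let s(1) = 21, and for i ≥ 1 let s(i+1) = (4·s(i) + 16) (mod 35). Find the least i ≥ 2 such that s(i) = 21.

Computing terms: s(1) = 21,  s(2) = 30,  s(3) = 31,  s(4) = 0,  s(5) = 16,  s(6) = 10,  s(7) = 21.
The sequence repeats with period 6.
The value 21 next appears (with i ≥ 2) at s(7).

7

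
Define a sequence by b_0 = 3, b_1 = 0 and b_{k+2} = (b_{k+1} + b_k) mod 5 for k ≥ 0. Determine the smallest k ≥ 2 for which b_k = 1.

4

We have b_0 = 3; b_1 = 0; b_2 = 3; b_3 = 3; b_4 = 1; b_5 = 4; b_6 = 0; b_7 = 4; b_8 = 4; b_9 = 3; b_{10} = 2; b_{11} = 0; b_{12} = 2; b_{13} = 2; b_{14} = 4; b_{15} = 1; b_{16} = 0; b_{17} = 1; b_{18} = 1; b_{19} = 2; b_{20} = 3; b_{21} = 0.
Since (b_{20}, b_{21}) = (b_0, b_1) = (3, 0) (two consecutive terms determine the rest), the sequence is periodic with period 20.
The value 1 first appears (with k ≥ 2) at b_4.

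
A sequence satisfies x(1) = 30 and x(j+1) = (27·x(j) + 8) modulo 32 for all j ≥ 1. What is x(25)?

x(1) = 30,  x(2) = 18,  x(3) = 14,  x(4) = 2,  x(5) = 30.
Since x(5) = x(1) = 30, the sequence is periodic with period 4.
So x(25) = x(1 + ((25-1) mod 4)) = x(1) = 30.

30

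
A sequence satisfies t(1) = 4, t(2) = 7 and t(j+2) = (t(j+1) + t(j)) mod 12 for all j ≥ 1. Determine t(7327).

4

Computing terms: t(1) = 4,  t(2) = 7,  t(3) = 11,  t(4) = 6,  t(5) = 5,  t(6) = 11,  t(7) = 4,  t(8) = 3,  t(9) = 7,  t(10) = 10,  t(11) = 5,  t(12) = 3,  t(13) = 8,  t(14) = 11,  t(15) = 7,  t(16) = 6,  t(17) = 1,  t(18) = 7,  t(19) = 8,  t(20) = 3,  t(21) = 11,  t(22) = 2,  t(23) = 1,  t(24) = 3,  t(25) = 4,  t(26) = 7.
Since (t(25), t(26)) = (t(1), t(2)) = (4, 7) (two consecutive terms determine the rest), the sequence is periodic with period 24.
So t(7327) = t(1 + ((7327-1) mod 24)) = t(7) = 4.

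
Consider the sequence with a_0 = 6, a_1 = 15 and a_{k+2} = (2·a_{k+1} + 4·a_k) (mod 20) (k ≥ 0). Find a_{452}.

We have a_0 = 6,  a_1 = 15,  a_2 = 14,  a_3 = 8,  a_4 = 12,  a_5 = 16,  a_6 = 0,  a_7 = 4,  a_8 = 8,  a_9 = 12.
Since (a_8, a_9) = (a_3, a_4) = (8, 12) (two consecutive terms determine the rest), the sequence is eventually periodic: after a pre-period of length 3 it cycles with period 5.
For k ≥ 3, a_k depends only on (k - 3) mod 5. (452 - 3) mod 5 = 4, so a_{452} = a_7 = 4.

4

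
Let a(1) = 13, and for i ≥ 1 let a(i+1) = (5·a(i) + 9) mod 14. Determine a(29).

a(1) = 13; a(2) = 4; a(3) = 1; a(4) = 0; a(5) = 9; a(6) = 12; a(7) = 13.
The sequence repeats with period 6.
So a(29) = a(1 + ((29-1) mod 6)) = a(5) = 9.

9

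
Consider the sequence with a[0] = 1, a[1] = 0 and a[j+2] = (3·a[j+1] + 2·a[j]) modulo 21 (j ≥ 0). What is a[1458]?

Computing terms: a[0] = 1,  a[1] = 0,  a[2] = 2,  a[3] = 6,  a[4] = 1,  a[5] = 15,  a[6] = 5,  a[7] = 3,  a[8] = 19,  a[9] = 0,  a[10] = 17,  a[11] = 9,  a[12] = 19,  a[13] = 12,  a[14] = 11,  a[15] = 15,  a[16] = 4,  a[17] = 0,  a[18] = 8,  a[19] = 3,  a[20] = 4,  a[21] = 18,  a[22] = 20,  a[23] = 12,  a[24] = 13,  a[25] = 0,  a[26] = 5,  a[27] = 15,  a[28] = 13,  a[29] = 6,  a[30] = 2,  a[31] = 18,  a[32] = 16,  a[33] = 0,  a[34] = 11,  a[35] = 12,  a[36] = 16,  a[37] = 9,  a[38] = 17,  a[39] = 6,  a[40] = 10,  a[41] = 0,  a[42] = 20,  a[43] = 18,  a[44] = 10,  a[45] = 3,  a[46] = 8,  a[47] = 9,  a[48] = 1,  a[49] = 0.
The sequence repeats with period 48.
So a[1458] = a[0 + ((1458-0) mod 48)] = a[18] = 8.

8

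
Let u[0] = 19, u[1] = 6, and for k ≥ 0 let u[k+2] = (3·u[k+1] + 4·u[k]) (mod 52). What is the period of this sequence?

u[0] = 19, u[1] = 6, u[2] = 42, u[3] = 46, u[4] = 46, u[5] = 10, u[6] = 6, u[7] = 6, u[8] = 42.
Since (u[7], u[8]) = (u[1], u[2]) = (6, 42) (two consecutive terms determine the rest), the sequence is eventually periodic: after a pre-period of length 1 it cycles with period 6.

6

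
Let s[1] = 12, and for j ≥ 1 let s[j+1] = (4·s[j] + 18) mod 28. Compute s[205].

s[1] = 12,  s[2] = 10,  s[3] = 2,  s[4] = 26,  s[5] = 10.
Since s[5] = s[2] = 10, the sequence is eventually periodic: after a pre-period of length 1 it cycles with period 3.
For j ≥ 2, s[j] depends only on (j - 2) mod 3. (205 - 2) mod 3 = 2, so s[205] = s[4] = 26.

26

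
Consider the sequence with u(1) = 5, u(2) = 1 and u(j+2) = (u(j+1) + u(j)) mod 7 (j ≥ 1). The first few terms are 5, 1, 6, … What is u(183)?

u(1) = 5, u(2) = 1, u(3) = 6, u(4) = 0, u(5) = 6, u(6) = 6, u(7) = 5, u(8) = 4, u(9) = 2, u(10) = 6, u(11) = 1, u(12) = 0, u(13) = 1, u(14) = 1, u(15) = 2, u(16) = 3, u(17) = 5, u(18) = 1.
The sequence repeats with period 16.
(183 - 1) mod 16 = 6, so u(183) = u(7) = 5.

5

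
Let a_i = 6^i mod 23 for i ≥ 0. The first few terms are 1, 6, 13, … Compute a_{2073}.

Computing terms: a_0 = 1; a_1 = 6; a_2 = 13; a_3 = 9; a_4 = 8; a_5 = 2; a_6 = 12; a_7 = 3; a_8 = 18; a_9 = 16; a_{10} = 4; a_{11} = 1.
The sequence repeats with period 11.
So a_{2073} = a_{0 + ((2073-0) mod 11)} = a_5 = 2.

2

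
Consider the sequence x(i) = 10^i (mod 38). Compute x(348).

x(1) = 10; x(2) = 24; x(3) = 12; x(4) = 6; x(5) = 22; x(6) = 30; x(7) = 34; x(8) = 36; x(9) = 18; x(10) = 28; x(11) = 14; x(12) = 26; x(13) = 32; x(14) = 16; x(15) = 8; x(16) = 4; x(17) = 2; x(18) = 20; x(19) = 10.
Since x(19) = x(1) = 10, the sequence is periodic with period 18.
So x(348) = x(1 + ((348-1) mod 18)) = x(6) = 30.

30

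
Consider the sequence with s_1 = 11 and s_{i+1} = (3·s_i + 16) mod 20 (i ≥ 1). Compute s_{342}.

9

Listing terms: s_1 = 11,  s_2 = 9,  s_3 = 3,  s_4 = 5,  s_5 = 11.
The sequence repeats with period 4.
So s_{342} = s_{1 + ((342-1) mod 4)} = s_2 = 9.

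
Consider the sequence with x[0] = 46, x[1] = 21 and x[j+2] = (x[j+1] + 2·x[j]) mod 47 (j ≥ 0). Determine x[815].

35

Computing terms: x[0] = 46; x[1] = 21; x[2] = 19; x[3] = 14; x[4] = 5; x[5] = 33; x[6] = 43; x[7] = 15; x[8] = 7; x[9] = 37; x[10] = 4; x[11] = 31; x[12] = 39; x[13] = 7; x[14] = 38; x[15] = 5; x[16] = 34; x[17] = 44; x[18] = 18; x[19] = 12; x[20] = 1; x[21] = 25; x[22] = 27; x[23] = 30; x[24] = 37; x[25] = 3; x[26] = 30; x[27] = 36; x[28] = 2; x[29] = 27; x[30] = 31; x[31] = 38; x[32] = 6; x[33] = 35; x[34] = 0; x[35] = 23; x[36] = 23; x[37] = 22; x[38] = 21; x[39] = 18; x[40] = 13; x[41] = 2; x[42] = 28; x[43] = 32; x[44] = 41; x[45] = 11; x[46] = 46; x[47] = 21.
Since (x[46], x[47]) = (x[0], x[1]) = (46, 21) (two consecutive terms determine the rest), the sequence is periodic with period 46.
(815 - 0) mod 46 = 33, so x[815] = x[33] = 35.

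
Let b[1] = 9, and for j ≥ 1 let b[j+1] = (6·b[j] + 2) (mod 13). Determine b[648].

Computing terms: b[1] = 9,  b[2] = 4,  b[3] = 0,  b[4] = 2,  b[5] = 1,  b[6] = 8,  b[7] = 11,  b[8] = 3,  b[9] = 7,  b[10] = 5,  b[11] = 6,  b[12] = 12,  b[13] = 9.
The sequence repeats with period 12.
(648 - 1) mod 12 = 11, so b[648] = b[12] = 12.

12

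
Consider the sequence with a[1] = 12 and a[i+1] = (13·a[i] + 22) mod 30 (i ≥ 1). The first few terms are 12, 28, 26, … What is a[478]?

Listing terms: a[1] = 12; a[2] = 28; a[3] = 26; a[4] = 0; a[5] = 22; a[6] = 8; a[7] = 6; a[8] = 10; a[9] = 2; a[10] = 18; a[11] = 16; a[12] = 20; a[13] = 12.
The sequence repeats with period 12.
So a[478] = a[1 + ((478-1) mod 12)] = a[10] = 18.

18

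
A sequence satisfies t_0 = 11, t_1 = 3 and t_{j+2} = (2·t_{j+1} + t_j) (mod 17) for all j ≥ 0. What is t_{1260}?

11

Listing terms: t_0 = 11,  t_1 = 3,  t_2 = 0,  t_3 = 3,  t_4 = 6,  t_5 = 15,  t_6 = 2,  t_7 = 2,  t_8 = 6,  t_9 = 14,  t_{10} = 0,  t_{11} = 14,  t_{12} = 11,  t_{13} = 2,  t_{14} = 15,  t_{15} = 15,  t_{16} = 11,  t_{17} = 3.
The sequence repeats with period 16.
So t_{1260} = t_{0 + ((1260-0) mod 16)} = t_{12} = 11.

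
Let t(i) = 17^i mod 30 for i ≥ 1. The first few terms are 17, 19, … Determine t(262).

19

Listing terms: t(1) = 17,  t(2) = 19,  t(3) = 23,  t(4) = 1,  t(5) = 17.
Since t(5) = t(1) = 17, the sequence is periodic with period 4.
(262 - 1) mod 4 = 1, so t(262) = t(2) = 19.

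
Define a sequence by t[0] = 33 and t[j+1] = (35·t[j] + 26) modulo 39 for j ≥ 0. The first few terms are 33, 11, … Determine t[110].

Computing terms: t[0] = 33; t[1] = 11; t[2] = 21; t[3] = 20; t[4] = 24; t[5] = 8; t[6] = 33.
The sequence repeats with period 6.
(110 - 0) mod 6 = 2, so t[110] = t[2] = 21.

21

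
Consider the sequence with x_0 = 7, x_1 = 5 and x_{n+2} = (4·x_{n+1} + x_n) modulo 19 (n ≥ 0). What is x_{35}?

We have x_0 = 7, x_1 = 5, x_2 = 8, x_3 = 18, x_4 = 4, x_5 = 15, x_6 = 7, x_7 = 5.
Since (x_6, x_7) = (x_0, x_1) = (7, 5) (two consecutive terms determine the rest), the sequence is periodic with period 6.
So x_{35} = x_{0 + ((35-0) mod 6)} = x_5 = 15.

15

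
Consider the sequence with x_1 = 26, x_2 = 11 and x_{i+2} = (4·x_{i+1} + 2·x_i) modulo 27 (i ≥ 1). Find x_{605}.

x_1 = 26, x_2 = 11, x_3 = 15, x_4 = 1, x_5 = 7, x_6 = 3, x_7 = 26, x_8 = 2, x_9 = 6, x_{10} = 1, x_{11} = 16, x_{12} = 12, x_{13} = 26, x_{14} = 20, x_{15} = 24, x_{16} = 1, x_{17} = 25, x_{18} = 21, x_{19} = 26, x_{20} = 11.
The sequence repeats with period 18.
(605 - 1) mod 18 = 10, so x_{605} = x_{11} = 16.

16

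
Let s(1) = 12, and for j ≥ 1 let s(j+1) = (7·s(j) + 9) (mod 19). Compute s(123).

Listing terms: s(1) = 12, s(2) = 17, s(3) = 14, s(4) = 12.
Since s(4) = s(1) = 12, the sequence is periodic with period 3.
(123 - 1) mod 3 = 2, so s(123) = s(3) = 14.

14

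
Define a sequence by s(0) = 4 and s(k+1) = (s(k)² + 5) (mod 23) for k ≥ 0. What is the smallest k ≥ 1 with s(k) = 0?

Listing terms: s(0) = 4; s(1) = 21; s(2) = 9; s(3) = 17; s(4) = 18; s(5) = 7; s(6) = 8; s(7) = 0; s(8) = 5; s(9) = 7.
Since s(9) = s(5) = 7, the sequence is eventually periodic: after a pre-period of length 5 it cycles with period 4.
The value 0 first appears (with k ≥ 1) at s(7).

7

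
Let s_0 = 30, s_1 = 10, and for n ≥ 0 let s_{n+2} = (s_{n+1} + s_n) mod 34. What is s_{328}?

22

We have s_0 = 30, s_1 = 10, s_2 = 6, s_3 = 16, s_4 = 22, s_5 = 4, s_6 = 26, s_7 = 30, s_8 = 22, s_9 = 18, s_{10} = 6, s_{11} = 24, s_{12} = 30, s_{13} = 20, s_{14} = 16, s_{15} = 2, s_{16} = 18, s_{17} = 20, s_{18} = 4, s_{19} = 24, s_{20} = 28, s_{21} = 18, s_{22} = 12, s_{23} = 30, s_{24} = 8, s_{25} = 4, s_{26} = 12, s_{27} = 16, s_{28} = 28, s_{29} = 10, s_{30} = 4, s_{31} = 14, s_{32} = 18, s_{33} = 32, s_{34} = 16, s_{35} = 14, s_{36} = 30, s_{37} = 10.
The sequence repeats with period 36.
So s_{328} = s_{0 + ((328-0) mod 36)} = s_4 = 22.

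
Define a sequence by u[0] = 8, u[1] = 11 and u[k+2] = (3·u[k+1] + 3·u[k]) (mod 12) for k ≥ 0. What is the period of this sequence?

3

Computing terms: u[0] = 8,  u[1] = 11,  u[2] = 9,  u[3] = 0,  u[4] = 3,  u[5] = 9,  u[6] = 0.
Since (u[5], u[6]) = (u[2], u[3]) = (9, 0) (two consecutive terms determine the rest), the sequence is eventually periodic: after a pre-period of length 2 it cycles with period 3.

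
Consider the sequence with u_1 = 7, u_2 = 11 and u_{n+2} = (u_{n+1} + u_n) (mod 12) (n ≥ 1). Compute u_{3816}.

4

u_1 = 7; u_2 = 11; u_3 = 6; u_4 = 5; u_5 = 11; u_6 = 4; u_7 = 3; u_8 = 7; u_9 = 10; u_{10} = 5; u_{11} = 3; u_{12} = 8; u_{13} = 11; u_{14} = 7; u_{15} = 6; u_{16} = 1; u_{17} = 7; u_{18} = 8; u_{19} = 3; u_{20} = 11; u_{21} = 2; u_{22} = 1; u_{23} = 3; u_{24} = 4; u_{25} = 7; u_{26} = 11.
The sequence repeats with period 24.
So u_{3816} = u_{1 + ((3816-1) mod 24)} = u_{24} = 4.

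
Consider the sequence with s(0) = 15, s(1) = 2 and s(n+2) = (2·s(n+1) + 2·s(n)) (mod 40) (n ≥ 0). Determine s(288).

0

Listing terms: s(0) = 15; s(1) = 2; s(2) = 34; s(3) = 32; s(4) = 12; s(5) = 8; s(6) = 0; s(7) = 16; s(8) = 32; s(9) = 16; s(10) = 16; s(11) = 24; s(12) = 0; s(13) = 8; s(14) = 16; s(15) = 8; s(16) = 8; s(17) = 32; s(18) = 0; s(19) = 24; s(20) = 8; s(21) = 24; s(22) = 24; s(23) = 16; s(24) = 0; s(25) = 32; s(26) = 24; s(27) = 32; s(28) = 32; s(29) = 8; s(30) = 0.
Since (s(29), s(30)) = (s(5), s(6)) = (8, 0) (two consecutive terms determine the rest), the sequence is eventually periodic: after a pre-period of length 5 it cycles with period 24.
For n ≥ 5, s(n) depends only on (n - 5) mod 24. (288 - 5) mod 24 = 19, so s(288) = s(24) = 0.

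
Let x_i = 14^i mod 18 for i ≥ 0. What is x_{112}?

4

We have x_0 = 1, x_1 = 14, x_2 = 16, x_3 = 8, x_4 = 4, x_5 = 2, x_6 = 10, x_7 = 14.
Since x_7 = x_1 = 14, the sequence is eventually periodic: after a pre-period of length 1 it cycles with period 6.
For i ≥ 1, x_i depends only on (i - 1) mod 6. (112 - 1) mod 6 = 3, so x_{112} = x_4 = 4.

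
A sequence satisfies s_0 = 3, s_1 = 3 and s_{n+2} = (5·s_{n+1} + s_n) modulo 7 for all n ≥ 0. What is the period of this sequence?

6

Listing terms: s_0 = 3; s_1 = 3; s_2 = 4; s_3 = 2; s_4 = 0; s_5 = 2; s_6 = 3; s_7 = 3.
The sequence repeats with period 6.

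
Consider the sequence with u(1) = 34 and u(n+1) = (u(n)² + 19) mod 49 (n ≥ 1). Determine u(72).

41

We have u(1) = 34, u(2) = 48, u(3) = 20, u(4) = 27, u(5) = 13, u(6) = 41, u(7) = 34.
Since u(7) = u(1) = 34, the sequence is periodic with period 6.
So u(72) = u(1 + ((72-1) mod 6)) = u(6) = 41.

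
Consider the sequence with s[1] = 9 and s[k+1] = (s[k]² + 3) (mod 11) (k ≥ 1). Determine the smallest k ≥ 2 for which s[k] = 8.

Computing terms: s[1] = 9; s[2] = 7; s[3] = 8; s[4] = 1; s[5] = 4; s[6] = 8.
Since s[6] = s[3] = 8, the sequence is eventually periodic: after a pre-period of length 2 it cycles with period 3.
The value 8 first appears (with k ≥ 2) at s[3].

3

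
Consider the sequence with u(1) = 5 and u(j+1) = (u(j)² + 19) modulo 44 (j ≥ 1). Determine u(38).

0

u(1) = 5, u(2) = 0, u(3) = 19, u(4) = 28, u(5) = 11, u(6) = 8, u(7) = 39, u(8) = 0.
Since u(8) = u(2) = 0, the sequence is eventually periodic: after a pre-period of length 1 it cycles with period 6.
For j ≥ 2, u(j) depends only on (j - 2) mod 6. (38 - 2) mod 6 = 0, so u(38) = u(2) = 0.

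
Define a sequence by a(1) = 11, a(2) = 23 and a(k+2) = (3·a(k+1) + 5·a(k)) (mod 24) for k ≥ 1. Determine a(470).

23

Computing terms: a(1) = 11,  a(2) = 23,  a(3) = 4,  a(4) = 7,  a(5) = 17,  a(6) = 14,  a(7) = 7,  a(8) = 19,  a(9) = 20,  a(10) = 11,  a(11) = 13,  a(12) = 22,  a(13) = 11,  a(14) = 23.
Since (a(13), a(14)) = (a(1), a(2)) = (11, 23) (two consecutive terms determine the rest), the sequence is periodic with period 12.
(470 - 1) mod 12 = 1, so a(470) = a(2) = 23.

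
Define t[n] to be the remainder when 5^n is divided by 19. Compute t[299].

t[0] = 1, t[1] = 5, t[2] = 6, t[3] = 11, t[4] = 17, t[5] = 9, t[6] = 7, t[7] = 16, t[8] = 4, t[9] = 1.
Since t[9] = t[0] = 1, the sequence is periodic with period 9.
(299 - 0) mod 9 = 2, so t[299] = t[2] = 6.

6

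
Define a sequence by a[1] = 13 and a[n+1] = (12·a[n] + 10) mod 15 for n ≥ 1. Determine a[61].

Listing terms: a[1] = 13; a[2] = 1; a[3] = 7; a[4] = 4; a[5] = 13.
Since a[5] = a[1] = 13, the sequence is periodic with period 4.
(61 - 1) mod 4 = 0, so a[61] = a[1] = 13.

13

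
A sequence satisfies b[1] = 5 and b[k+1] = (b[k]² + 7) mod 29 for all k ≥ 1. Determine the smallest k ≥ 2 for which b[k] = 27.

Listing terms: b[1] = 5; b[2] = 3; b[3] = 16; b[4] = 2; b[5] = 11; b[6] = 12; b[7] = 6; b[8] = 14; b[9] = 0; b[10] = 7; b[11] = 27; b[12] = 11.
Since b[12] = b[5] = 11, the sequence is eventually periodic: after a pre-period of length 4 it cycles with period 7.
The value 27 first appears (with k ≥ 2) at b[11].

11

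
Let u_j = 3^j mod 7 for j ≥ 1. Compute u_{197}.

Computing terms: u_1 = 3; u_2 = 2; u_3 = 6; u_4 = 4; u_5 = 5; u_6 = 1; u_7 = 3.
Since u_7 = u_1 = 3, the sequence is periodic with period 6.
So u_{197} = u_{1 + ((197-1) mod 6)} = u_5 = 5.

5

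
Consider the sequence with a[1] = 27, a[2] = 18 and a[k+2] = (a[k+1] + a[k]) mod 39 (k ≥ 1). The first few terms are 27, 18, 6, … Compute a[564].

Computing terms: a[1] = 27; a[2] = 18; a[3] = 6; a[4] = 24; a[5] = 30; a[6] = 15; a[7] = 6; a[8] = 21; a[9] = 27; a[10] = 9; a[11] = 36; a[12] = 6; a[13] = 3; a[14] = 9; a[15] = 12; a[16] = 21; a[17] = 33; a[18] = 15; a[19] = 9; a[20] = 24; a[21] = 33; a[22] = 18; a[23] = 12; a[24] = 30; a[25] = 3; a[26] = 33; a[27] = 36; a[28] = 30; a[29] = 27; a[30] = 18.
The sequence repeats with period 28.
So a[564] = a[1 + ((564-1) mod 28)] = a[4] = 24.

24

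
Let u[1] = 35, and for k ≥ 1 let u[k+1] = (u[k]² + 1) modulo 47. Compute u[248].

u[1] = 35,  u[2] = 4,  u[3] = 17,  u[4] = 8,  u[5] = 18,  u[6] = 43,  u[7] = 17.
Since u[7] = u[3] = 17, the sequence is eventually periodic: after a pre-period of length 2 it cycles with period 4.
For k ≥ 3, u[k] depends only on (k - 3) mod 4. (248 - 3) mod 4 = 1, so u[248] = u[4] = 8.

8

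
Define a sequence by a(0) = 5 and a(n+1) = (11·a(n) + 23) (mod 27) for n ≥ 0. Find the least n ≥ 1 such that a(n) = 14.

Computing terms: a(0) = 5, a(1) = 24, a(2) = 17, a(3) = 21, a(4) = 11, a(5) = 9, a(6) = 14, a(7) = 15, a(8) = 26, a(9) = 12, a(10) = 20, a(11) = 0, a(12) = 23, a(13) = 6, a(14) = 8, a(15) = 3, a(16) = 2, a(17) = 18, a(18) = 5.
Since a(18) = a(0) = 5, the sequence is periodic with period 18.
The value 14 first appears (with n ≥ 1) at a(6).

6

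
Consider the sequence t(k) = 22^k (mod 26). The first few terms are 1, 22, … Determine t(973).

22

We have t(0) = 1, t(1) = 22, t(2) = 16, t(3) = 14, t(4) = 22.
Since t(4) = t(1) = 22, the sequence is eventually periodic: after a pre-period of length 1 it cycles with period 3.
For k ≥ 1, t(k) depends only on (k - 1) mod 3. (973 - 1) mod 3 = 0, so t(973) = t(1) = 22.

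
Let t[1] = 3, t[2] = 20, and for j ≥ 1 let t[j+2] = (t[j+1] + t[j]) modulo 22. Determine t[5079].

t[1] = 3,  t[2] = 20,  t[3] = 1,  t[4] = 21,  t[5] = 0,  t[6] = 21,  t[7] = 21,  t[8] = 20,  t[9] = 19,  t[10] = 17,  t[11] = 14,  t[12] = 9,  t[13] = 1,  t[14] = 10,  t[15] = 11,  t[16] = 21,  t[17] = 10,  t[18] = 9,  t[19] = 19,  t[20] = 6,  t[21] = 3,  t[22] = 9,  t[23] = 12,  t[24] = 21,  t[25] = 11,  t[26] = 10,  t[27] = 21,  t[28] = 9,  t[29] = 8,  t[30] = 17,  t[31] = 3,  t[32] = 20.
The sequence repeats with period 30.
(5079 - 1) mod 30 = 8, so t[5079] = t[9] = 19.

19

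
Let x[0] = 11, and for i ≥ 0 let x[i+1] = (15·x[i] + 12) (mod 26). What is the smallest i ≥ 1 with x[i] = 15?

2

x[0] = 11; x[1] = 21; x[2] = 15; x[3] = 3; x[4] = 5; x[5] = 9; x[6] = 17; x[7] = 7; x[8] = 13; x[9] = 25; x[10] = 23; x[11] = 19; x[12] = 11.
Since x[12] = x[0] = 11, the sequence is periodic with period 12.
The value 15 first appears (with i ≥ 1) at x[2].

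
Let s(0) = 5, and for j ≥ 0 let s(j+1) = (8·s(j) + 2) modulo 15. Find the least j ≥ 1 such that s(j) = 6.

3

s(0) = 5, s(1) = 12, s(2) = 8, s(3) = 6, s(4) = 5.
Since s(4) = s(0) = 5, the sequence is periodic with period 4.
The value 6 first appears (with j ≥ 1) at s(3).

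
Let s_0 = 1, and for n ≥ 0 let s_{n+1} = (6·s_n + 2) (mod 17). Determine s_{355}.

13

Computing terms: s_0 = 1, s_1 = 8, s_2 = 16, s_3 = 13, s_4 = 12, s_5 = 6, s_6 = 4, s_7 = 9, s_8 = 5, s_9 = 15, s_{10} = 7, s_{11} = 10, s_{12} = 11, s_{13} = 0, s_{14} = 2, s_{15} = 14, s_{16} = 1.
The sequence repeats with period 16.
(355 - 0) mod 16 = 3, so s_{355} = s_3 = 13.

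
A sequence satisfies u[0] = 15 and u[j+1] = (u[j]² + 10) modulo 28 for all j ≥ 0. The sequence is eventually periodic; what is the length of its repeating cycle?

3

We have u[0] = 15, u[1] = 11, u[2] = 19, u[3] = 7, u[4] = 3, u[5] = 19.
Since u[5] = u[2] = 19, the sequence is eventually periodic: after a pre-period of length 2 it cycles with period 3.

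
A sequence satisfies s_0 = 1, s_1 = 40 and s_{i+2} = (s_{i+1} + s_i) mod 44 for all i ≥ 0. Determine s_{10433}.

Listing terms: s_0 = 1, s_1 = 40, s_2 = 41, s_3 = 37, s_4 = 34, s_5 = 27, s_6 = 17, s_7 = 0, s_8 = 17, s_9 = 17, s_{10} = 34, s_{11} = 7, s_{12} = 41, s_{13} = 4, s_{14} = 1, s_{15} = 5, s_{16} = 6, s_{17} = 11, s_{18} = 17, s_{19} = 28, s_{20} = 1, s_{21} = 29, s_{22} = 30, s_{23} = 15, s_{24} = 1, s_{25} = 16, s_{26} = 17, s_{27} = 33, s_{28} = 6, s_{29} = 39, s_{30} = 1, s_{31} = 40.
The sequence repeats with period 30.
(10433 - 0) mod 30 = 23, so s_{10433} = s_{23} = 15.

15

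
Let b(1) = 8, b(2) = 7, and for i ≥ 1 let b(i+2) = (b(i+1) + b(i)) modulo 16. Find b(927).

Computing terms: b(1) = 8; b(2) = 7; b(3) = 15; b(4) = 6; b(5) = 5; b(6) = 11; b(7) = 0; b(8) = 11; b(9) = 11; b(10) = 6; b(11) = 1; b(12) = 7; b(13) = 8; b(14) = 15; b(15) = 7; b(16) = 6; b(17) = 13; b(18) = 3; b(19) = 0; b(20) = 3; b(21) = 3; b(22) = 6; b(23) = 9; b(24) = 15; b(25) = 8; b(26) = 7.
The sequence repeats with period 24.
So b(927) = b(1 + ((927-1) mod 24)) = b(15) = 7.

7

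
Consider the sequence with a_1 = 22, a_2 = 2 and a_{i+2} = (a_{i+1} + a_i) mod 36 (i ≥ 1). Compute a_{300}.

Computing terms: a_1 = 22,  a_2 = 2,  a_3 = 24,  a_4 = 26,  a_5 = 14,  a_6 = 4,  a_7 = 18,  a_8 = 22,  a_9 = 4,  a_{10} = 26,  a_{11} = 30,  a_{12} = 20,  a_{13} = 14,  a_{14} = 34,  a_{15} = 12,  a_{16} = 10,  a_{17} = 22,  a_{18} = 32,  a_{19} = 18,  a_{20} = 14,  a_{21} = 32,  a_{22} = 10,  a_{23} = 6,  a_{24} = 16,  a_{25} = 22,  a_{26} = 2.
The sequence repeats with period 24.
So a_{300} = a_{1 + ((300-1) mod 24)} = a_{12} = 20.

20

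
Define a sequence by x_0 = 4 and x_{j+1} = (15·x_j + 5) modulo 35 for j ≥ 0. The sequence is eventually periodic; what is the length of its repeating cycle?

Listing terms: x_0 = 4,  x_1 = 30,  x_2 = 0,  x_3 = 5,  x_4 = 10,  x_5 = 15,  x_6 = 20,  x_7 = 25,  x_8 = 30.
Since x_8 = x_1 = 30, the sequence is eventually periodic: after a pre-period of length 1 it cycles with period 7.

7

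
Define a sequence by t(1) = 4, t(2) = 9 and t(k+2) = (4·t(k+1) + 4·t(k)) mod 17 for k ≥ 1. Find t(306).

We have t(1) = 4, t(2) = 9, t(3) = 1, t(4) = 6, t(5) = 11, t(6) = 0, t(7) = 10, t(8) = 6, t(9) = 13, t(10) = 8, t(11) = 16, t(12) = 11, t(13) = 6, t(14) = 0, t(15) = 7, t(16) = 11, t(17) = 4, t(18) = 9.
The sequence repeats with period 16.
(306 - 1) mod 16 = 1, so t(306) = t(2) = 9.

9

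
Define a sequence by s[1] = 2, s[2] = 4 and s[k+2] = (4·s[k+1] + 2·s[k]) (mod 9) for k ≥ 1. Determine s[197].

5

We have s[1] = 2; s[2] = 4; s[3] = 2; s[4] = 7; s[5] = 5; s[6] = 7; s[7] = 2; s[8] = 4.
The sequence repeats with period 6.
(197 - 1) mod 6 = 4, so s[197] = s[5] = 5.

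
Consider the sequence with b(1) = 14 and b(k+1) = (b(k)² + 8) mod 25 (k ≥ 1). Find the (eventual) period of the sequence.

b(1) = 14; b(2) = 4; b(3) = 24; b(4) = 9; b(5) = 14.
The sequence repeats with period 4.

4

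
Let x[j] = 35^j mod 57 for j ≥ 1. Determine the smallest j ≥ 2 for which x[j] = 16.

Computing terms: x[1] = 35,  x[2] = 28,  x[3] = 11,  x[4] = 43,  x[5] = 23,  x[6] = 7,  x[7] = 17,  x[8] = 25,  x[9] = 20,  x[10] = 16,  x[11] = 47,  x[12] = 49,  x[13] = 5,  x[14] = 4,  x[15] = 26,  x[16] = 55,  x[17] = 44,  x[18] = 1,  x[19] = 35.
Since x[19] = x[1] = 35, the sequence is periodic with period 18.
The value 16 first appears (with j ≥ 2) at x[10].

10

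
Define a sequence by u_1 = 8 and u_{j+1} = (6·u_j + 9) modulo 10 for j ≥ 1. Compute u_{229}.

5

We have u_1 = 8; u_2 = 7; u_3 = 1; u_4 = 5; u_5 = 9; u_6 = 3; u_7 = 7.
Since u_7 = u_2 = 7, the sequence is eventually periodic: after a pre-period of length 1 it cycles with period 5.
For j ≥ 2, u_j depends only on (j - 2) mod 5. (229 - 2) mod 5 = 2, so u_{229} = u_4 = 5.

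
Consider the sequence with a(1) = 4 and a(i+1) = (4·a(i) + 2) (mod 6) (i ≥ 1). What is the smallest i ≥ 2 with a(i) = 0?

2

Listing terms: a(1) = 4, a(2) = 0, a(3) = 2, a(4) = 4.
The sequence repeats with period 3.
The value 0 first appears (with i ≥ 2) at a(2).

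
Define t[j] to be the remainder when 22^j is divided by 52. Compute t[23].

t[0] = 1,  t[1] = 22,  t[2] = 16,  t[3] = 40,  t[4] = 48,  t[5] = 16.
Since t[5] = t[2] = 16, the sequence is eventually periodic: after a pre-period of length 2 it cycles with period 3.
For j ≥ 2, t[j] depends only on (j - 2) mod 3. (23 - 2) mod 3 = 0, so t[23] = t[2] = 16.

16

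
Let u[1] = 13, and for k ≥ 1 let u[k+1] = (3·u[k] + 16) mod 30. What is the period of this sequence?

4

We have u[1] = 13,  u[2] = 25,  u[3] = 1,  u[4] = 19,  u[5] = 13.
The sequence repeats with period 4.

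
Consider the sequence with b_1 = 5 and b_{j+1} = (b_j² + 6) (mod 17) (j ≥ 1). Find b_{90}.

4

Computing terms: b_1 = 5, b_2 = 14, b_3 = 15, b_4 = 10, b_5 = 4, b_6 = 5.
The sequence repeats with period 5.
So b_{90} = b_{1 + ((90-1) mod 5)} = b_5 = 4.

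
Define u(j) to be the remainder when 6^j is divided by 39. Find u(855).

21

u(1) = 6; u(2) = 36; u(3) = 21; u(4) = 9; u(5) = 15; u(6) = 12; u(7) = 33; u(8) = 3; u(9) = 18; u(10) = 30; u(11) = 24; u(12) = 27; u(13) = 6.
Since u(13) = u(1) = 6, the sequence is periodic with period 12.
So u(855) = u(1 + ((855-1) mod 12)) = u(3) = 21.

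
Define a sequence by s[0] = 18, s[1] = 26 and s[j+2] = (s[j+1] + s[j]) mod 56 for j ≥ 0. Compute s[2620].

s[0] = 18, s[1] = 26, s[2] = 44, s[3] = 14, s[4] = 2, s[5] = 16, s[6] = 18, s[7] = 34, s[8] = 52, s[9] = 30, s[10] = 26, s[11] = 0, s[12] = 26, s[13] = 26, s[14] = 52, s[15] = 22, s[16] = 18, s[17] = 40, s[18] = 2, s[19] = 42, s[20] = 44, s[21] = 30, s[22] = 18, s[23] = 48, s[24] = 10, s[25] = 2, s[26] = 12, s[27] = 14, s[28] = 26, s[29] = 40, s[30] = 10, s[31] = 50, s[32] = 4, s[33] = 54, s[34] = 2, s[35] = 0, s[36] = 2, s[37] = 2, s[38] = 4, s[39] = 6, s[40] = 10, s[41] = 16, s[42] = 26, s[43] = 42, s[44] = 12, s[45] = 54, s[46] = 10, s[47] = 8, s[48] = 18, s[49] = 26.
Since (s[48], s[49]) = (s[0], s[1]) = (18, 26) (two consecutive terms determine the rest), the sequence is periodic with period 48.
(2620 - 0) mod 48 = 28, so s[2620] = s[28] = 26.

26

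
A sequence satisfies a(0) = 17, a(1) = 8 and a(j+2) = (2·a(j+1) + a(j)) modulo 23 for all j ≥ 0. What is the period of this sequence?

22

We have a(0) = 17, a(1) = 8, a(2) = 10, a(3) = 5, a(4) = 20, a(5) = 22, a(6) = 18, a(7) = 12, a(8) = 19, a(9) = 4, a(10) = 4, a(11) = 12, a(12) = 5, a(13) = 22, a(14) = 3, a(15) = 5, a(16) = 13, a(17) = 8, a(18) = 6, a(19) = 20, a(20) = 0, a(21) = 20, a(22) = 17, a(23) = 8.
The sequence repeats with period 22.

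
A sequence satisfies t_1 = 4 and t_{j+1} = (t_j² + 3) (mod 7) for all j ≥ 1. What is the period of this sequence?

We have t_1 = 4; t_2 = 5; t_3 = 0; t_4 = 3; t_5 = 5.
Since t_5 = t_2 = 5, the sequence is eventually periodic: after a pre-period of length 1 it cycles with period 3.

3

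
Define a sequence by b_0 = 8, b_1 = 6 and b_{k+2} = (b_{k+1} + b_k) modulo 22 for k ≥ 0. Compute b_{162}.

14

Computing terms: b_0 = 8; b_1 = 6; b_2 = 14; b_3 = 20; b_4 = 12; b_5 = 10; b_6 = 0; b_7 = 10; b_8 = 10; b_9 = 20; b_{10} = 8; b_{11} = 6.
Since (b_{10}, b_{11}) = (b_0, b_1) = (8, 6) (two consecutive terms determine the rest), the sequence is periodic with period 10.
(162 - 0) mod 10 = 2, so b_{162} = b_2 = 14.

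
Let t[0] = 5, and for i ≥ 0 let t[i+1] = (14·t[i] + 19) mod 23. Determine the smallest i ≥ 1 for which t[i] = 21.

t[0] = 5, t[1] = 20, t[2] = 0, t[3] = 19, t[4] = 9, t[5] = 7, t[6] = 2, t[7] = 1, t[8] = 10, t[9] = 21, t[10] = 14, t[11] = 8, t[12] = 16, t[13] = 13, t[14] = 17, t[15] = 4, t[16] = 6, t[17] = 11, t[18] = 12, t[19] = 3, t[20] = 15, t[21] = 22, t[22] = 5.
The sequence repeats with period 22.
The value 21 first appears (with i ≥ 1) at t[9].

9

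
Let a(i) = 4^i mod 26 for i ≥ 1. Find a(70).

22

Listing terms: a(1) = 4,  a(2) = 16,  a(3) = 12,  a(4) = 22,  a(5) = 10,  a(6) = 14,  a(7) = 4.
The sequence repeats with period 6.
(70 - 1) mod 6 = 3, so a(70) = a(4) = 22.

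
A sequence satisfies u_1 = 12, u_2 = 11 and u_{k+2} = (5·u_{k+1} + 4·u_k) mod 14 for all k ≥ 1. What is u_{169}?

u_1 = 12, u_2 = 11, u_3 = 5, u_4 = 13, u_5 = 1, u_6 = 1, u_7 = 9, u_8 = 7, u_9 = 1, u_{10} = 5, u_{11} = 1, u_{12} = 11, u_{13} = 3, u_{14} = 3, u_{15} = 13, u_{16} = 7, u_{17} = 3, u_{18} = 1, u_{19} = 3, u_{20} = 5, u_{21} = 9, u_{22} = 9, u_{23} = 11, u_{24} = 7, u_{25} = 9, u_{26} = 3, u_{27} = 9, u_{28} = 1, u_{29} = 13, u_{30} = 13, u_{31} = 5, u_{32} = 7, u_{33} = 13, u_{34} = 9, u_{35} = 13, u_{36} = 3, u_{37} = 11, u_{38} = 11, u_{39} = 1, u_{40} = 7, u_{41} = 11, u_{42} = 13, u_{43} = 11, u_{44} = 9, u_{45} = 5, u_{46} = 5, u_{47} = 3, u_{48} = 7, u_{49} = 5, u_{50} = 11, u_{51} = 5.
Since (u_{50}, u_{51}) = (u_2, u_3) = (11, 5) (two consecutive terms determine the rest), the sequence is eventually periodic: after a pre-period of length 1 it cycles with period 48.
For k ≥ 2, u_k depends only on (k - 2) mod 48. (169 - 2) mod 48 = 23, so u_{169} = u_{25} = 9.

9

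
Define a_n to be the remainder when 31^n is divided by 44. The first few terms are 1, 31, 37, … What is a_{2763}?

Computing terms: a_0 = 1,  a_1 = 31,  a_2 = 37,  a_3 = 3,  a_4 = 5,  a_5 = 23,  a_6 = 9,  a_7 = 15,  a_8 = 25,  a_9 = 27,  a_{10} = 1.
The sequence repeats with period 10.
(2763 - 0) mod 10 = 3, so a_{2763} = a_3 = 3.

3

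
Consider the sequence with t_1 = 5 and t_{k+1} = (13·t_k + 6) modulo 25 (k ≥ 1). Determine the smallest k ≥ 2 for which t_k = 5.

Listing terms: t_1 = 5; t_2 = 21; t_3 = 4; t_4 = 8; t_5 = 10; t_6 = 11; t_7 = 24; t_8 = 18; t_9 = 15; t_{10} = 1; t_{11} = 19; t_{12} = 3; t_{13} = 20; t_{14} = 16; t_{15} = 14; t_{16} = 13; t_{17} = 0; t_{18} = 6; t_{19} = 9; t_{20} = 23; t_{21} = 5.
The sequence repeats with period 20.
The value 5 next appears (with k ≥ 2) at t_{21}.

21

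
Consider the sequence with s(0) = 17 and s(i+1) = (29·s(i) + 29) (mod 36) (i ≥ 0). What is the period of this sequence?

s(0) = 17; s(1) = 18; s(2) = 11; s(3) = 24; s(4) = 5; s(5) = 30; s(6) = 35; s(7) = 0; s(8) = 29; s(9) = 6; s(10) = 23; s(11) = 12; s(12) = 17.
The sequence repeats with period 12.

12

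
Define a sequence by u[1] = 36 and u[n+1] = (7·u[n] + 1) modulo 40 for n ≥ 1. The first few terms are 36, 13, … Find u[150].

13

Listing terms: u[1] = 36; u[2] = 13; u[3] = 12; u[4] = 5; u[5] = 36.
Since u[5] = u[1] = 36, the sequence is periodic with period 4.
So u[150] = u[1 + ((150-1) mod 4)] = u[2] = 13.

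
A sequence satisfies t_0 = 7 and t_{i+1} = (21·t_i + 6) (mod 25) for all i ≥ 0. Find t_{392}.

Computing terms: t_0 = 7; t_1 = 3; t_2 = 19; t_3 = 5; t_4 = 11; t_5 = 12; t_6 = 8; t_7 = 24; t_8 = 10; t_9 = 16; t_{10} = 17; t_{11} = 13; t_{12} = 4; t_{13} = 15; t_{14} = 21; t_{15} = 22; t_{16} = 18; t_{17} = 9; t_{18} = 20; t_{19} = 1; t_{20} = 2; t_{21} = 23; t_{22} = 14; t_{23} = 0; t_{24} = 6; t_{25} = 7.
Since t_{25} = t_0 = 7, the sequence is periodic with period 25.
So t_{392} = t_{0 + ((392-0) mod 25)} = t_{17} = 9.

9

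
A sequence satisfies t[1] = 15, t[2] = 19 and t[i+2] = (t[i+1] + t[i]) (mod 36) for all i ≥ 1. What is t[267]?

34

We have t[1] = 15,  t[2] = 19,  t[3] = 34,  t[4] = 17,  t[5] = 15,  t[6] = 32,  t[7] = 11,  t[8] = 7,  t[9] = 18,  t[10] = 25,  t[11] = 7,  t[12] = 32,  t[13] = 3,  t[14] = 35,  t[15] = 2,  t[16] = 1,  t[17] = 3,  t[18] = 4,  t[19] = 7,  t[20] = 11,  t[21] = 18,  t[22] = 29,  t[23] = 11,  t[24] = 4,  t[25] = 15,  t[26] = 19.
Since (t[25], t[26]) = (t[1], t[2]) = (15, 19) (two consecutive terms determine the rest), the sequence is periodic with period 24.
(267 - 1) mod 24 = 2, so t[267] = t[3] = 34.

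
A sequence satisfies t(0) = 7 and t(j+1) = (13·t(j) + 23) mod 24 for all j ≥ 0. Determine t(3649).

Computing terms: t(0) = 7; t(1) = 18; t(2) = 17; t(3) = 4; t(4) = 3; t(5) = 14; t(6) = 13; t(7) = 0; t(8) = 23; t(9) = 10; t(10) = 9; t(11) = 20; t(12) = 19; t(13) = 6; t(14) = 5; t(15) = 16; t(16) = 15; t(17) = 2; t(18) = 1; t(19) = 12; t(20) = 11; t(21) = 22; t(22) = 21; t(23) = 8; t(24) = 7.
The sequence repeats with period 24.
So t(3649) = t(0 + ((3649-0) mod 24)) = t(1) = 18.

18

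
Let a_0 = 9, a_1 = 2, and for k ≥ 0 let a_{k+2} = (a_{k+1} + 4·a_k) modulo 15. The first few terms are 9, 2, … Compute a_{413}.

7

Computing terms: a_0 = 9, a_1 = 2, a_2 = 8, a_3 = 1, a_4 = 3, a_5 = 7, a_6 = 4, a_7 = 2, a_8 = 3, a_9 = 11, a_{10} = 8, a_{11} = 7, a_{12} = 9, a_{13} = 7, a_{14} = 13, a_{15} = 11, a_{16} = 3, a_{17} = 2, a_{18} = 14, a_{19} = 7, a_{20} = 3, a_{21} = 1, a_{22} = 13, a_{23} = 2, a_{24} = 9, a_{25} = 2.
The sequence repeats with period 24.
So a_{413} = a_{0 + ((413-0) mod 24)} = a_5 = 7.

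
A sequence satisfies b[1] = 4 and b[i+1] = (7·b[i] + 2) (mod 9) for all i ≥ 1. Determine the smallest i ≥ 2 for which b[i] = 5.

b[1] = 4, b[2] = 3, b[3] = 5, b[4] = 1, b[5] = 0, b[6] = 2, b[7] = 7, b[8] = 6, b[9] = 8, b[10] = 4.
Since b[10] = b[1] = 4, the sequence is periodic with period 9.
The value 5 first appears (with i ≥ 2) at b[3].

3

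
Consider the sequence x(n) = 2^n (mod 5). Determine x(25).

We have x(1) = 2,  x(2) = 4,  x(3) = 3,  x(4) = 1,  x(5) = 2.
Since x(5) = x(1) = 2, the sequence is periodic with period 4.
(25 - 1) mod 4 = 0, so x(25) = x(1) = 2.

2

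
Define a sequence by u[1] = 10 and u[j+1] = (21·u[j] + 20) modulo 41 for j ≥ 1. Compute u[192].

14

We have u[1] = 10,  u[2] = 25,  u[3] = 12,  u[4] = 26,  u[5] = 33,  u[6] = 16,  u[7] = 28,  u[8] = 34,  u[9] = 37,  u[10] = 18,  u[11] = 29,  u[12] = 14,  u[13] = 27,  u[14] = 13,  u[15] = 6,  u[16] = 23,  u[17] = 11,  u[18] = 5,  u[19] = 2,  u[20] = 21,  u[21] = 10.
The sequence repeats with period 20.
(192 - 1) mod 20 = 11, so u[192] = u[12] = 14.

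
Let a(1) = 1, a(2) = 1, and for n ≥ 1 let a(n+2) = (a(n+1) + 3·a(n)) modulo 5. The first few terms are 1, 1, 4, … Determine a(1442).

1

Listing terms: a(1) = 1,  a(2) = 1,  a(3) = 4,  a(4) = 2,  a(5) = 4,  a(6) = 0,  a(7) = 2,  a(8) = 2,  a(9) = 3,  a(10) = 4,  a(11) = 3,  a(12) = 0,  a(13) = 4,  a(14) = 4,  a(15) = 1,  a(16) = 3,  a(17) = 1,  a(18) = 0,  a(19) = 3,  a(20) = 3,  a(21) = 2,  a(22) = 1,  a(23) = 2,  a(24) = 0,  a(25) = 1,  a(26) = 1.
Since (a(25), a(26)) = (a(1), a(2)) = (1, 1) (two consecutive terms determine the rest), the sequence is periodic with period 24.
(1442 - 1) mod 24 = 1, so a(1442) = a(2) = 1.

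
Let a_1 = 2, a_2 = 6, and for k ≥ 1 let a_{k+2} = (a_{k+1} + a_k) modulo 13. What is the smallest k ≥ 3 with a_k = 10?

Computing terms: a_1 = 2; a_2 = 6; a_3 = 8; a_4 = 1; a_5 = 9; a_6 = 10; a_7 = 6; a_8 = 3; a_9 = 9; a_{10} = 12; a_{11} = 8; a_{12} = 7; a_{13} = 2; a_{14} = 9; a_{15} = 11; a_{16} = 7; a_{17} = 5; a_{18} = 12; a_{19} = 4; a_{20} = 3; a_{21} = 7; a_{22} = 10; a_{23} = 4; a_{24} = 1; a_{25} = 5; a_{26} = 6; a_{27} = 11; a_{28} = 4; a_{29} = 2; a_{30} = 6.
The sequence repeats with period 28.
The value 10 first appears (with k ≥ 3) at a_6.

6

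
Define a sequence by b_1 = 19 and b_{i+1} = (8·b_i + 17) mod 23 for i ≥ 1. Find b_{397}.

We have b_1 = 19; b_2 = 8; b_3 = 12; b_4 = 21; b_5 = 1; b_6 = 2; b_7 = 10; b_8 = 5; b_9 = 11; b_{10} = 13; b_{11} = 6; b_{12} = 19.
Since b_{12} = b_1 = 19, the sequence is periodic with period 11.
(397 - 1) mod 11 = 0, so b_{397} = b_1 = 19.

19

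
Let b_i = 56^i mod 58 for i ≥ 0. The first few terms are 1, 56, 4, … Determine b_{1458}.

4

b_0 = 1, b_1 = 56, b_2 = 4, b_3 = 50, b_4 = 16, b_5 = 26, b_6 = 6, b_7 = 46, b_8 = 24, b_9 = 10, b_{10} = 38, b_{11} = 40, b_{12} = 36, b_{13} = 44, b_{14} = 28, b_{15} = 2, b_{16} = 54, b_{17} = 8, b_{18} = 42, b_{19} = 32, b_{20} = 52, b_{21} = 12, b_{22} = 34, b_{23} = 48, b_{24} = 20, b_{25} = 18, b_{26} = 22, b_{27} = 14, b_{28} = 30, b_{29} = 56.
Since b_{29} = b_1 = 56, the sequence is eventually periodic: after a pre-period of length 1 it cycles with period 28.
For i ≥ 1, b_i depends only on (i - 1) mod 28. (1458 - 1) mod 28 = 1, so b_{1458} = b_2 = 4.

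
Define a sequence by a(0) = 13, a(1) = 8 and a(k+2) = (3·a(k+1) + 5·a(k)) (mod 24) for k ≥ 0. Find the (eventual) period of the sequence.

We have a(0) = 13,  a(1) = 8,  a(2) = 17,  a(3) = 19,  a(4) = 22,  a(5) = 17,  a(6) = 17,  a(7) = 16,  a(8) = 13,  a(9) = 23,  a(10) = 14,  a(11) = 13,  a(12) = 13,  a(13) = 8.
Since (a(12), a(13)) = (a(0), a(1)) = (13, 8) (two consecutive terms determine the rest), the sequence is periodic with period 12.

12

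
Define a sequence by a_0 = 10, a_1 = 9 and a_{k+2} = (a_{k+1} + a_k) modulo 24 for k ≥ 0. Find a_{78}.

Listing terms: a_0 = 10, a_1 = 9, a_2 = 19, a_3 = 4, a_4 = 23, a_5 = 3, a_6 = 2, a_7 = 5, a_8 = 7, a_9 = 12, a_{10} = 19, a_{11} = 7, a_{12} = 2, a_{13} = 9, a_{14} = 11, a_{15} = 20, a_{16} = 7, a_{17} = 3, a_{18} = 10, a_{19} = 13, a_{20} = 23, a_{21} = 12, a_{22} = 11, a_{23} = 23, a_{24} = 10, a_{25} = 9.
Since (a_{24}, a_{25}) = (a_0, a_1) = (10, 9) (two consecutive terms determine the rest), the sequence is periodic with period 24.
(78 - 0) mod 24 = 6, so a_{78} = a_6 = 2.

2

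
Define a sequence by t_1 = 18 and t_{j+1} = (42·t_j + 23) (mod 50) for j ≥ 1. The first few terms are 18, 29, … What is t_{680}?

35

Listing terms: t_1 = 18,  t_2 = 29,  t_3 = 41,  t_4 = 45,  t_5 = 13,  t_6 = 19,  t_7 = 21,  t_8 = 5,  t_9 = 33,  t_{10} = 9,  t_{11} = 1,  t_{12} = 15,  t_{13} = 3,  t_{14} = 49,  t_{15} = 31,  t_{16} = 25,  t_{17} = 23,  t_{18} = 39,  t_{19} = 11,  t_{20} = 35,  t_{21} = 43,  t_{22} = 29.
Since t_{22} = t_2 = 29, the sequence is eventually periodic: after a pre-period of length 1 it cycles with period 20.
For j ≥ 2, t_j depends only on (j - 2) mod 20. (680 - 2) mod 20 = 18, so t_{680} = t_{20} = 35.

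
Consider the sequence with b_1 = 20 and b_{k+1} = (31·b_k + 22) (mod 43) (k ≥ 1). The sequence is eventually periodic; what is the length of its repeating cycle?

21

Computing terms: b_1 = 20, b_2 = 40, b_3 = 15, b_4 = 14, b_5 = 26, b_6 = 11, b_7 = 19, b_8 = 9, b_9 = 0, b_{10} = 22, b_{11} = 16, b_{12} = 2, b_{13} = 41, b_{14} = 3, b_{15} = 29, b_{16} = 18, b_{17} = 21, b_{18} = 28, b_{19} = 30, b_{20} = 6, b_{21} = 36, b_{22} = 20.
Since b_{22} = b_1 = 20, the sequence is periodic with period 21.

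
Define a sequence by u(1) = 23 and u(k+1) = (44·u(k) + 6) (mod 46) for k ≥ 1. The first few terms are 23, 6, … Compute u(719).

u(1) = 23,  u(2) = 6,  u(3) = 40,  u(4) = 18,  u(5) = 16,  u(6) = 20,  u(7) = 12,  u(8) = 28,  u(9) = 42,  u(10) = 14,  u(11) = 24,  u(12) = 4,  u(13) = 44,  u(14) = 10,  u(15) = 32,  u(16) = 34,  u(17) = 30,  u(18) = 38,  u(19) = 22,  u(20) = 8,  u(21) = 36,  u(22) = 26,  u(23) = 0,  u(24) = 6.
Since u(24) = u(2) = 6, the sequence is eventually periodic: after a pre-period of length 1 it cycles with period 22.
For k ≥ 2, u(k) depends only on (k - 2) mod 22. (719 - 2) mod 22 = 13, so u(719) = u(15) = 32.

32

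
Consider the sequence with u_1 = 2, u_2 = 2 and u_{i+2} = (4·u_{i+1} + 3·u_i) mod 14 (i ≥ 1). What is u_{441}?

u_1 = 2,  u_2 = 2,  u_3 = 0,  u_4 = 6,  u_5 = 10,  u_6 = 2,  u_7 = 10,  u_8 = 4,  u_9 = 4,  u_{10} = 0,  u_{11} = 12,  u_{12} = 6,  u_{13} = 4,  u_{14} = 6,  u_{15} = 8,  u_{16} = 8,  u_{17} = 0,  u_{18} = 10,  u_{19} = 12,  u_{20} = 8,  u_{21} = 12,  u_{22} = 2,  u_{23} = 2.
The sequence repeats with period 21.
(441 - 1) mod 21 = 20, so u_{441} = u_{21} = 12.

12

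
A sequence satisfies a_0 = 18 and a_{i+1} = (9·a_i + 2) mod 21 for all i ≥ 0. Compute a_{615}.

Computing terms: a_0 = 18,  a_1 = 17,  a_2 = 8,  a_3 = 11,  a_4 = 17.
Since a_4 = a_1 = 17, the sequence is eventually periodic: after a pre-period of length 1 it cycles with period 3.
For i ≥ 1, a_i depends only on (i - 1) mod 3. (615 - 1) mod 3 = 2, so a_{615} = a_3 = 11.

11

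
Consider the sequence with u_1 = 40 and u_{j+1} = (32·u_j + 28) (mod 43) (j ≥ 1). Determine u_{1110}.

6

We have u_1 = 40, u_2 = 18, u_3 = 2, u_4 = 6, u_5 = 5, u_6 = 16, u_7 = 24, u_8 = 22, u_9 = 1, u_{10} = 17, u_{11} = 13, u_{12} = 14, u_{13} = 3, u_{14} = 38, u_{15} = 40.
The sequence repeats with period 14.
So u_{1110} = u_{1 + ((1110-1) mod 14)} = u_4 = 6.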